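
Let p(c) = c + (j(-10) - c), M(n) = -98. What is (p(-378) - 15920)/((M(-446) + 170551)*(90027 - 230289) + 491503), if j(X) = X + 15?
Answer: 15915/23907587183 ≈ 6.6569e-7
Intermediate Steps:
j(X) = 15 + X
p(c) = 5 (p(c) = c + ((15 - 10) - c) = c + (5 - c) = 5)
(p(-378) - 15920)/((M(-446) + 170551)*(90027 - 230289) + 491503) = (5 - 15920)/((-98 + 170551)*(90027 - 230289) + 491503) = -15915/(170453*(-140262) + 491503) = -15915/(-23908078686 + 491503) = -15915/(-23907587183) = -15915*(-1/23907587183) = 15915/23907587183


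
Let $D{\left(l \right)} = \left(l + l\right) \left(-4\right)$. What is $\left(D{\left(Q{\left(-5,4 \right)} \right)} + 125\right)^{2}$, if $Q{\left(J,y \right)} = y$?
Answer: $8649$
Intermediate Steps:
$D{\left(l \right)} = - 8 l$ ($D{\left(l \right)} = 2 l \left(-4\right) = - 8 l$)
$\left(D{\left(Q{\left(-5,4 \right)} \right)} + 125\right)^{2} = \left(\left(-8\right) 4 + 125\right)^{2} = \left(-32 + 125\right)^{2} = 93^{2} = 8649$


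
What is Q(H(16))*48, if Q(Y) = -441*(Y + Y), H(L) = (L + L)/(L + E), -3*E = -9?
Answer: -1354752/19 ≈ -71303.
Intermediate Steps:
E = 3 (E = -⅓*(-9) = 3)
H(L) = 2*L/(3 + L) (H(L) = (L + L)/(L + 3) = (2*L)/(3 + L) = 2*L/(3 + L))
Q(Y) = -882*Y
Q(H(16))*48 = -1764*16/(3 + 16)*48 = -1764*16/19*48 = -882*32/19*48 = -28224/19*48 = -1354752/19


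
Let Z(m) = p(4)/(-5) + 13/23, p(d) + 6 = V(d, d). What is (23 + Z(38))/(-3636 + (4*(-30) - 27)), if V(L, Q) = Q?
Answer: -212/33465 ≈ -0.0063350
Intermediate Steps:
p(d) = -6 + d
Z(m) = 111/115 (Z(m) = (-6 + 4)/(-5) + 13/23 = -2*(-⅕) + 13*(1/23) = ⅖ + 13/23 = 111/115)
(23 + Z(38))/(-3636 + (4*(-30) - 27)) = (23 + 111/115)/(-3636 + (4*(-30) - 27)) = 2756/(115*(-3636 + (-120 - 27))) = 2756/(115*(-3636 - 147)) = (2756/115)/(-3783) = (2756/115)*(-1/3783) = -212/33465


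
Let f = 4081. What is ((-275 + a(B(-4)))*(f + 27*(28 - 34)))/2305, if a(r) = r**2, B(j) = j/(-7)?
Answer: -52745821/112945 ≈ -467.00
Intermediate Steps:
B(j) = -j/7 (B(j) = j*(-1/7) = -j/7)
((-275 + a(B(-4)))*(f + 27*(28 - 34)))/2305 = ((-275 + (-1/7*(-4))**2)*(4081 + 27*(28 - 34)))/2305 = ((-275 + (4/7)**2)*(4081 + 27*(-6)))*(1/2305) = ((-275 + 16/49)*(4081 - 162))*(1/2305) = -13459/49*3919*(1/2305) = -52745821/49*1/2305 = -52745821/112945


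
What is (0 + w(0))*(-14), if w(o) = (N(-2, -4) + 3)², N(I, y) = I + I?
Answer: -14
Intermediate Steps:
N(I, y) = 2*I
w(o) = 1 (w(o) = (2*(-2) + 3)² = (-4 + 3)² = (-1)² = 1)
(0 + w(0))*(-14) = (0 + 1)*(-14) = 1*(-14) = -14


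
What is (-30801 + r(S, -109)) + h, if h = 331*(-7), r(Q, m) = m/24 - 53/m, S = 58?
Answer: -86647297/2616 ≈ -33122.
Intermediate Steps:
r(Q, m) = -53/m + m/24 (r(Q, m) = m*(1/24) - 53/m = m/24 - 53/m = -53/m + m/24)
h = -2317
(-30801 + r(S, -109)) + h = (-30801 + (-53/(-109) + (1/24)*(-109))) - 2317 = (-30801 + (-53*(-1/109) - 109/24)) - 2317 = (-30801 + (53/109 - 109/24)) - 2317 = (-30801 - 10609/2616) - 2317 = -80586025/2616 - 2317 = -86647297/2616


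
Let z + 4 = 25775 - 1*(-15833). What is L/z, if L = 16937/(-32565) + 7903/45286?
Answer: -509647787/61355024298360 ≈ -8.3065e-6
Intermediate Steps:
L = -509647787/1474738590 (L = 16937*(-1/32565) + 7903*(1/45286) = -16937/32565 + 7903/45286 = -509647787/1474738590 ≈ -0.34559)
z = 41604 (z = -4 + (25775 - 1*(-15833)) = -4 + (25775 + 15833) = -4 + 41608 = 41604)
L/z = -509647787/1474738590/41604 = -509647787/1474738590*1/41604 = -509647787/61355024298360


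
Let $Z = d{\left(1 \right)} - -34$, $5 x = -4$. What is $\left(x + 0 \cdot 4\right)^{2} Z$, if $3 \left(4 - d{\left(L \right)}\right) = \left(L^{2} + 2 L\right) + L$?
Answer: $\frac{352}{15} \approx 23.467$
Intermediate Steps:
$x = - \frac{4}{5}$ ($x = \frac{1}{5} \left(-4\right) = - \frac{4}{5} \approx -0.8$)
$d{\left(L \right)} = 4 - L - \frac{L^{2}}{3}$ ($d{\left(L \right)} = 4 - \frac{\left(L^{2} + 2 L\right) + L}{3} = 4 - \frac{L^{2} + 3 L}{3} = 4 - \left(L + \frac{L^{2}}{3}\right) = 4 - L - \frac{L^{2}}{3}$)
$Z = \frac{110}{3}$ ($Z = \left(4 - 1 - \frac{1^{2}}{3}\right) - -34 = \left(4 - 1 - \frac{1}{3}\right) + 34 = \frac{8}{3} + 34 = \frac{110}{3} \approx 36.667$)
$\left(x + 0 \cdot 4\right)^{2} Z = \left(- \frac{4}{5} + 0 \cdot 4\right)^{2} \cdot \frac{110}{3} = \left(- \frac{4}{5} + 0\right)^{2} \cdot \frac{110}{3} = \left(- \frac{4}{5}\right)^{2} \cdot \frac{110}{3} = \frac{16}{25} \cdot \frac{110}{3} = \frac{352}{15}$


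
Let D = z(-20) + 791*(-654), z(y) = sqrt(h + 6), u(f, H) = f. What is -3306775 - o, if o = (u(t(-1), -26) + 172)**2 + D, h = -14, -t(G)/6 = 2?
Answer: -2815061 - 2*I*sqrt(2) ≈ -2.8151e+6 - 2.8284*I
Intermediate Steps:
t(G) = -12 (t(G) = -6*2 = -12)
z(y) = 2*I*sqrt(2) (z(y) = sqrt(-14 + 6) = sqrt(-8) = 2*I*sqrt(2))
D = -517314 + 2*I*sqrt(2) (D = 2*I*sqrt(2) + 791*(-654) = 2*I*sqrt(2) - 517314 = -517314 + 2*I*sqrt(2) ≈ -5.1731e+5 + 2.8284*I)
o = -491714 + 2*I*sqrt(2) (o = (-12 + 172)**2 + (-517314 + 2*I*sqrt(2)) = 160**2 + (-517314 + 2*I*sqrt(2)) = 25600 + (-517314 + 2*I*sqrt(2)) = -491714 + 2*I*sqrt(2) ≈ -4.9171e+5 + 2.8284*I)
-3306775 - o = -3306775 - (-491714 + 2*I*sqrt(2)) = -3306775 + (491714 - 2*I*sqrt(2)) = -2815061 - 2*I*sqrt(2)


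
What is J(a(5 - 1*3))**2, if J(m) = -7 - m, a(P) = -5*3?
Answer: 64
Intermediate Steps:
a(P) = -15
J(a(5 - 1*3))**2 = (-7 - 1*(-15))**2 = (-7 + 15)**2 = 8**2 = 64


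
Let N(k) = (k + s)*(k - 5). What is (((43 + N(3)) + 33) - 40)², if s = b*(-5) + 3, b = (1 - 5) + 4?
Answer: 576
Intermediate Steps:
b = 0 (b = -4 + 4 = 0)
s = 3 (s = 0*(-5) + 3 = 0 + 3 = 3)
N(k) = (-5 + k)*(3 + k) (N(k) = (k + 3)*(k - 5) = (3 + k)*(-5 + k) = (-5 + k)*(3 + k))
(((43 + N(3)) + 33) - 40)² = (((43 + (-15 + 3² - 2*3)) + 33) - 40)² = (((43 + (-15 + 9 - 6)) + 33) - 40)² = (((43 - 12) + 33) - 40)² = ((31 + 33) - 40)² = (64 - 40)² = 24² = 576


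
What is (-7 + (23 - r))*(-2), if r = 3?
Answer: -26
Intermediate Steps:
(-7 + (23 - r))*(-2) = (-7 + (23 - 1*3))*(-2) = (-7 + (23 - 3))*(-2) = (-7 + 20)*(-2) = 13*(-2) = -26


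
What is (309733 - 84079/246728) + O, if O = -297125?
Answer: 3110662545/246728 ≈ 12608.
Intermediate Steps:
(309733 - 84079/246728) + O = (309733 - 84079/246728) - 297125 = 76419719545/246728 - 297125 = 3110662545/246728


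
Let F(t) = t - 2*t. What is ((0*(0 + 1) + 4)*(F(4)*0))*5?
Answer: 0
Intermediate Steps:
F(t) = -t
((0*(0 + 1) + 4)*(F(4)*0))*5 = ((0*(0 + 1) + 4)*(-1*4*0))*5 = ((0*1 + 4)*(-4*0))*5 = ((0 + 4)*0)*5 = (4*0)*5 = 0*5 = 0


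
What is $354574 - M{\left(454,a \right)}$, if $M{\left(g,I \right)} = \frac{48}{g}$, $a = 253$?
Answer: $\frac{80488274}{227} \approx 3.5457 \cdot 10^{5}$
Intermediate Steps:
$354574 - M{\left(454,a \right)} = 354574 - \frac{48}{454} = 354574 - 48 \cdot \frac{1}{454} = 354574 - \frac{24}{227} = \frac{80488274}{227}$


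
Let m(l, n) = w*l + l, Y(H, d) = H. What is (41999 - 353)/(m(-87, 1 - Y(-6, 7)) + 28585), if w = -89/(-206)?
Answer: 8579076/5862845 ≈ 1.4633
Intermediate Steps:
w = 89/206 (w = -89*(-1/206) = 89/206 ≈ 0.43204)
m(l, n) = 295*l/206 (m(l, n) = 89*l/206 + l = 295*l/206)
(41999 - 353)/(m(-87, 1 - Y(-6, 7)) + 28585) = (41999 - 353)/((295/206)*(-87) + 28585) = 41646/(-25665/206 + 28585) = 41646/(5862845/206) = 41646*(206/5862845) = 8579076/5862845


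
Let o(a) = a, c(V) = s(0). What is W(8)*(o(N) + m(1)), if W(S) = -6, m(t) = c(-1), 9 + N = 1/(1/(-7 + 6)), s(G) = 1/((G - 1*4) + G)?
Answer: 123/2 ≈ 61.500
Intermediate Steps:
s(G) = 1/(-4 + 2*G) (s(G) = 1/((G - 4) + G) = 1/((-4 + G) + G) = 1/(-4 + 2*G))
c(V) = -¼ (c(V) = 1/(2*(-2 + 0)) = (½)/(-2) = (½)*(-½) = -¼)
N = -10 (N = -9 + 1/(1/(-7 + 6)) = -9 + 1/(1/(-1)) = -9 + 1/(-1) = -9 - 1 = -10)
m(t) = -¼
W(8)*(o(N) + m(1)) = -6*(-10 - ¼) = -6*(-41/4) = 123/2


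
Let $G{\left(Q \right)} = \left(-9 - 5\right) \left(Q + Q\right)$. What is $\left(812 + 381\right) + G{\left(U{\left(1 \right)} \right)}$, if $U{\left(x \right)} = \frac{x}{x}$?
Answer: $1165$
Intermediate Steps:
$U{\left(x \right)} = 1$
$G{\left(Q \right)} = - 28 Q$ ($G{\left(Q \right)} = - 14 \cdot 2 Q = - 28 Q$)
$\left(812 + 381\right) + G{\left(U{\left(1 \right)} \right)} = \left(812 + 381\right) - 28 = 1193 - 28 = 1165$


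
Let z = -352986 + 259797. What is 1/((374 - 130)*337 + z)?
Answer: -1/10961 ≈ -9.1233e-5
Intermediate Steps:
z = -93189
1/((374 - 130)*337 + z) = 1/((374 - 130)*337 - 93189) = 1/(244*337 - 93189) = 1/(82228 - 93189) = 1/(-10961) = -1/10961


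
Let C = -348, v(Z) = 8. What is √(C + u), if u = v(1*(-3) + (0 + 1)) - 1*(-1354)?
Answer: 13*√6 ≈ 31.843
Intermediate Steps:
u = 1362 (u = 8 - 1*(-1354) = 8 + 1354 = 1362)
√(C + u) = √(-348 + 1362) = √1014 = 13*√6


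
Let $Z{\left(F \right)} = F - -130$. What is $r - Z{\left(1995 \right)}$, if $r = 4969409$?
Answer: $4967284$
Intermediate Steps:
$Z{\left(F \right)} = 130 + F$ ($Z{\left(F \right)} = F + 130 = 130 + F$)
$r - Z{\left(1995 \right)} = 4969409 - \left(130 + 1995\right) = 4969409 - 2125 = 4967284$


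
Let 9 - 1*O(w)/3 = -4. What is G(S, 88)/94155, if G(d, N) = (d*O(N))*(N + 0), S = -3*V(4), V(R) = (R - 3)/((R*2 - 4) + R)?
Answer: -429/31385 ≈ -0.013669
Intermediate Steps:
O(w) = 39 (O(w) = 27 - 3*(-4) = 27 + 12 = 39)
V(R) = (-3 + R)/(-4 + 3*R) (V(R) = (-3 + R)/((2*R - 4) + R) = (-3 + R)/((-4 + 2*R) + R) = (-3 + R)/(-4 + 3*R))
S = -3/8 (S = -3*(-3 + 4)/(-4 + 3*4) = -3/(-4 + 12) = -3/8 ≈ -0.37500)
G(d, N) = 39*N*d (G(d, N) = (d*39)*(N + 0) = (39*d)*N = 39*N*d)
G(S, 88)/94155 = (39*88*(-3/8))/94155 = -1287*1/94155 = -429/31385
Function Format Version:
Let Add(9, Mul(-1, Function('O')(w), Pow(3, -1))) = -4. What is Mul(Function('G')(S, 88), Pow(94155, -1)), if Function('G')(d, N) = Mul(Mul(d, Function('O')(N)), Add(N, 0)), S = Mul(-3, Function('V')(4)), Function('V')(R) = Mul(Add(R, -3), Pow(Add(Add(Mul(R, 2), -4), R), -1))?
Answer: Rational(-429, 31385) ≈ -0.013669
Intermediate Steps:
Function('O')(w) = 39 (Function('O')(w) = Add(27, Mul(-3, -4)) = Add(27, 12) = 39)
Function('V')(R) = Mul(Pow(Add(-4, Mul(3, R)), -1), Add(-3, R)) (Function('V')(R) = Mul(Add(-3, R), Pow(Add(Add(Mul(2, R), -4), R), -1)) = Mul(Add(-3, R), Pow(Add(Add(-4, Mul(2, R)), R), -1)) = Mul(Add(-3, R), Pow(Add(-4, Mul(3, R)), -1)) = Mul(Pow(Add(-4, Mul(3, R)), -1), Add(-3, R)))
S = Rational(-3, 8) (S = Mul(-3, Mul(Pow(Add(-4, Mul(3, 4)), -1), Add(-3, 4))) = Mul(-3, Mul(Pow(Add(-4, 12), -1), 1)) = Mul(-3, Mul(Pow(8, -1), 1)) = Mul(-3, Mul(Rational(1, 8), 1)) = Mul(-3, Rational(1, 8)) = Rational(-3, 8) ≈ -0.37500)
Function('G')(d, N) = Mul(39, N, d) (Function('G')(d, N) = Mul(Mul(d, 39), Add(N, 0)) = Mul(Mul(39, d), N) = Mul(39, N, d))
Mul(Function('G')(S, 88), Pow(94155, -1)) = Mul(Mul(39, 88, Rational(-3, 8)), Pow(94155, -1)) = Mul(-1287, Rational(1, 94155)) = Rational(-429, 31385)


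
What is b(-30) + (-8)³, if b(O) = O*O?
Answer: 388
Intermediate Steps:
b(O) = O²
b(-30) + (-8)³ = (-30)² + (-8)³ = 900 - 512 = 388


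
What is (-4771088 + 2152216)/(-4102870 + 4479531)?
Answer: -2618872/376661 ≈ -6.9529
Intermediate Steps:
(-4771088 + 2152216)/(-4102870 + 4479531) = -2618872/376661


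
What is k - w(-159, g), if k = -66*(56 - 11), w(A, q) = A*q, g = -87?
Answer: -16803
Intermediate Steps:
k = -2970 (k = -66*45 = -2970)
k - w(-159, g) = -2970 - (-159)*(-87) = -2970 - 1*13833 = -2970 - 13833 = -16803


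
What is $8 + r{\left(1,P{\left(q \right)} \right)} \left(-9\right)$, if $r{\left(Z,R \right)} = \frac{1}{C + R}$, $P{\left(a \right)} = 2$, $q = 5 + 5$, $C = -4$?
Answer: $\frac{25}{2} \approx 12.5$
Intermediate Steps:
$q = 10$
$r{\left(Z,R \right)} = \frac{1}{-4 + R}$
$8 + r{\left(1,P{\left(q \right)} \right)} \left(-9\right) = 8 + \frac{1}{-4 + 2} \left(-9\right) = 8 + \frac{1}{-2} \left(-9\right) = 8 - - \frac{9}{2} = 8 + \frac{9}{2} = \frac{25}{2}$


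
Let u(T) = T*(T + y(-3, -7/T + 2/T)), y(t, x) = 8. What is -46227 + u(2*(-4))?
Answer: -46227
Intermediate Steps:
u(T) = T*(8 + T) (u(T) = T*(T + 8) = T*(8 + T))
-46227 + u(2*(-4)) = -46227 + (2*(-4))*(8 + 2*(-4)) = -46227 - 8*(8 - 8) = -46227 - 8*0 = -46227 + 0 = -46227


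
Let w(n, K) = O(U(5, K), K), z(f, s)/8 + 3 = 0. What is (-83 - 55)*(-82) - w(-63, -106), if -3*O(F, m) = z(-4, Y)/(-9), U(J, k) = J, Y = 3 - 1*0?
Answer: 101852/9 ≈ 11317.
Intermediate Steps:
Y = 3 (Y = 3 + 0 = 3)
z(f, s) = -24 (z(f, s) = -24 + 8*0 = -24 + 0 = -24)
O(F, m) = -8/9 (O(F, m) = -(-8)/(-9) = -(-8)*(-1)/9 = -1/3*8/3 = -8/9)
w(n, K) = -8/9
(-83 - 55)*(-82) - w(-63, -106) = (-83 - 55)*(-82) - 1*(-8/9) = -138*(-82) + 8/9 = 11316 + 8/9 = 101852/9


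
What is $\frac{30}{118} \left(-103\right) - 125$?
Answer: $- \frac{8920}{59} \approx -151.19$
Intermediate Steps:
$\frac{30}{118} \left(-103\right) - 125 = 30 \cdot \frac{1}{118} \left(-103\right) - 125 = \frac{15}{59} \left(-103\right) - 125 = - \frac{1545}{59} - 125 = - \frac{8920}{59}$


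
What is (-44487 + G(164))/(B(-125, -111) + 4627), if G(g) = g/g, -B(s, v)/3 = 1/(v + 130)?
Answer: -7163/745 ≈ -9.6148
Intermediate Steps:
B(s, v) = -3/(130 + v) (B(s, v) = -3/(v + 130) = -3/(130 + v))
G(g) = 1
(-44487 + G(164))/(B(-125, -111) + 4627) = (-44487 + 1)/(-3/(130 - 111) + 4627) = -44486/(-3/19 + 4627) = -44486/87910/19 = -44486*19/87910 = -7163/745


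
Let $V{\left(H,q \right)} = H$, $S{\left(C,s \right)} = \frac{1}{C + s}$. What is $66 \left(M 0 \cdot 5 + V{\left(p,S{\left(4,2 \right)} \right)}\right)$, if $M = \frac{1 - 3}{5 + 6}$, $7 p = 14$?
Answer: $132$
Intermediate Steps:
$p = 2$ ($p = \frac{1}{7} \cdot 14 = 2$)
$M = - \frac{2}{11} \approx -0.18182$
$66 \left(M 0 \cdot 5 + V{\left(p,S{\left(4,2 \right)} \right)}\right) = 66 \left(\left(- \frac{2}{11}\right) 0 \cdot 5 + 2\right) = 66 \left(0 \cdot 5 + 2\right) = 66 \left(0 + 2\right) = 66 \cdot 2 = 132$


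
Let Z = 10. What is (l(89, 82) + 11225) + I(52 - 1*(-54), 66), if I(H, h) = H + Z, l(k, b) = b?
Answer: 11423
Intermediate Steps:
I(H, h) = 10 + H (I(H, h) = H + 10 = 10 + H)
(l(89, 82) + 11225) + I(52 - 1*(-54), 66) = (82 + 11225) + (10 + (52 - 1*(-54))) = 11307 + (10 + (52 + 54)) = 11307 + (10 + 106) = 11307 + 116 = 11423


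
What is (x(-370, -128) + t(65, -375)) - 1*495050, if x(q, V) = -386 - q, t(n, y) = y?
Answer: -495441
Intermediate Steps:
(x(-370, -128) + t(65, -375)) - 1*495050 = ((-386 - 1*(-370)) - 375) - 1*495050 = ((-386 + 370) - 375) - 495050 = (-16 - 375) - 495050 = -391 - 495050 = -495441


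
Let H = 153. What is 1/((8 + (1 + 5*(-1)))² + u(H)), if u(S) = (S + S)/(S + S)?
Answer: 1/17 ≈ 0.058824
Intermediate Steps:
u(S) = 1 (u(S) = (2*S)/((2*S)) = (2*S)*(1/(2*S)) = 1)
1/((8 + (1 + 5*(-1)))² + u(H)) = 1/((8 + (1 + 5*(-1)))² + 1) = 1/((8 + (1 - 5))² + 1) = 1/((8 - 4)² + 1) = 1/(4² + 1) = 1/(16 + 1) = 1/17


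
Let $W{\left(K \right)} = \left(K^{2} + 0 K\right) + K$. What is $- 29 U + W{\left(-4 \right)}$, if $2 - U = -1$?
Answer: $-75$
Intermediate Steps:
$U = 3$ ($U = 2 - -1 = 2 + 1 = 3$)
$W{\left(K \right)} = K + K^{2}$ ($W{\left(K \right)} = \left(K^{2} + 0\right) + K = K^{2} + K = K + K^{2}$)
$- 29 U + W{\left(-4 \right)} = \left(-29\right) 3 - 4 \left(1 - 4\right) = -87 - -12 = -87 + 12 = -75$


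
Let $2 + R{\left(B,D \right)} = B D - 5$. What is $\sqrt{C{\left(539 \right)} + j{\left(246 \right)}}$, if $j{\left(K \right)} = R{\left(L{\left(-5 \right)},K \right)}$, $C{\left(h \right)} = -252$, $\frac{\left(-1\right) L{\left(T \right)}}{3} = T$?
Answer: $\sqrt{3431} \approx 58.575$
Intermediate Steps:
$L{\left(T \right)} = - 3 T$
$R{\left(B,D \right)} = -7 + B D$ ($R{\left(B,D \right)} = -2 + \left(B D - 5\right) = -2 + \left(-5 + B D\right) = -7 + B D$)
$j{\left(K \right)} = -7 + 15 K$ ($j{\left(K \right)} = -7 + \left(-3\right) \left(-5\right) K = -7 + 15 K$)
$\sqrt{C{\left(539 \right)} + j{\left(246 \right)}} = \sqrt{-252 + \left(-7 + 15 \cdot 246\right)} = \sqrt{-252 + \left(-7 + 3690\right)} = \sqrt{-252 + 3683} = \sqrt{3431}$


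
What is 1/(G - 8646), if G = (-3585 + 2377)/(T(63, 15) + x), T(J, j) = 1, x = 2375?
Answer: -297/2568013 ≈ -0.00011565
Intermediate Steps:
G = -151/297 (G = (-3585 + 2377)/(1 + 2375) = -1208/2376 = -1208*1/2376 = -151/297 ≈ -0.50842)
1/(G - 8646) = 1/(-151/297 - 8646) = 1/(-2568013/297) = -297/2568013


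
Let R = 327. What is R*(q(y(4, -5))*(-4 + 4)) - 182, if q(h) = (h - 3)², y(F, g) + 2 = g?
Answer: -182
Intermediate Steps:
y(F, g) = -2 + g
q(h) = (-3 + h)²
R*(q(y(4, -5))*(-4 + 4)) - 182 = 327*((-3 + (-2 - 5))²*(-4 + 4)) - 182 = 327*((-3 - 7)²*0) - 182 = 327*((-10)²*0) - 182 = 327*(100*0) - 182 = 327*0 - 182 = 0 - 182 = -182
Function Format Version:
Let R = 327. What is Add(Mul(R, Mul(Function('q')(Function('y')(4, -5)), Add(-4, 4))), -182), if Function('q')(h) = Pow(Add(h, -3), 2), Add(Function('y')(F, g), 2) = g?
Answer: -182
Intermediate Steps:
Function('y')(F, g) = Add(-2, g)
Function('q')(h) = Pow(Add(-3, h), 2)
Add(Mul(R, Mul(Function('q')(Function('y')(4, -5)), Add(-4, 4))), -182) = Add(Mul(327, Mul(Pow(Add(-3, Add(-2, -5)), 2), Add(-4, 4))), -182) = Add(Mul(327, Mul(Pow(Add(-3, -7), 2), 0)), -182) = Add(Mul(327, Mul(Pow(-10, 2), 0)), -182) = Add(Mul(327, Mul(100, 0)), -182) = Add(Mul(327, 0), -182) = Add(0, -182) = -182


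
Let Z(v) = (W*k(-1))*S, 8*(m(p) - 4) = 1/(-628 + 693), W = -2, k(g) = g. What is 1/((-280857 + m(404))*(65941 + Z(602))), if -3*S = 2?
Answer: -1560/28890190797821 ≈ -5.3998e-11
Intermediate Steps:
S = -2/3 (S = -1/3*2 = -2/3 ≈ -0.66667)
m(p) = 2081/520 (m(p) = 4 + 1/(8*(-628 + 693)) = 4 + (1/8)/65 = 4 + (1/8)*(1/65) = 4 + 1/520 = 2081/520)
Z(v) = -4/3 (Z(v) = -2*(-1)*(-2/3) = 2*(-2/3) = -4/3)
1/((-280857 + m(404))*(65941 + Z(602))) = 1/((-280857 + 2081/520)*(65941 - 4/3)) = 1/(-146043559/520*197819/3) = 1/(-28890190797821/1560) = -1560/28890190797821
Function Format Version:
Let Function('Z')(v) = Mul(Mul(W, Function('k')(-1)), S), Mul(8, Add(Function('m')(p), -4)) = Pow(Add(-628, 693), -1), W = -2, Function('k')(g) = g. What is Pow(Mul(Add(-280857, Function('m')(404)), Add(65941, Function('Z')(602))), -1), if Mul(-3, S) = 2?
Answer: Rational(-1560, 28890190797821) ≈ -5.3998e-11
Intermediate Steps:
S = Rational(-2, 3) (S = Mul(Rational(-1, 3), 2) = Rational(-2, 3) ≈ -0.66667)
Function('m')(p) = Rational(2081, 520) (Function('m')(p) = Add(4, Mul(Rational(1, 8), Pow(Add(-628, 693), -1))) = Add(4, Mul(Rational(1, 8), Pow(65, -1))) = Add(4, Mul(Rational(1, 8), Rational(1, 65))) = Add(4, Rational(1, 520)) = Rational(2081, 520))
Function('Z')(v) = Rational(-4, 3) (Function('Z')(v) = Mul(Mul(-2, -1), Rational(-2, 3)) = Mul(2, Rational(-2, 3)) = Rational(-4, 3))
Pow(Mul(Add(-280857, Function('m')(404)), Add(65941, Function('Z')(602))), -1) = Pow(Mul(Add(-280857, Rational(2081, 520)), Add(65941, Rational(-4, 3))), -1) = Pow(Mul(Rational(-146043559, 520), Rational(197819, 3)), -1) = Pow(Rational(-28890190797821, 1560), -1) = Rational(-1560, 28890190797821)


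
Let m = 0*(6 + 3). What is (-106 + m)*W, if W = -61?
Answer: 6466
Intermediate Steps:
m = 0 (m = 0*9 = 0)
(-106 + m)*W = (-106 + 0)*(-61) = -106*(-61) = 6466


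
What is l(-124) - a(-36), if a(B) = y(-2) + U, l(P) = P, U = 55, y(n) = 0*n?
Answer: -179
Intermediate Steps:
y(n) = 0
a(B) = 55 (a(B) = 0 + 55 = 55)
l(-124) - a(-36) = -124 - 1*55 = -124 - 55 = -179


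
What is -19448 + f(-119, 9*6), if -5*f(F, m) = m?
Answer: -97294/5 ≈ -19459.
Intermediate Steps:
f(F, m) = -m/5
-19448 + f(-119, 9*6) = -19448 - 9*6/5 = -19448 - 1/5*54 = -19448 - 54/5 = -97294/5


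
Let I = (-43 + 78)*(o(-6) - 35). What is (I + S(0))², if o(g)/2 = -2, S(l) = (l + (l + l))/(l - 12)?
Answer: 1863225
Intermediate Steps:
S(l) = 3*l/(-12 + l) (S(l) = (l + 2*l)/(-12 + l) = (3*l)/(-12 + l) = 3*l/(-12 + l))
o(g) = -4 (o(g) = 2*(-2) = -4)
I = -1365 (I = (-43 + 78)*(-4 - 35) = 35*(-39) = -1365)
(I + S(0))² = (-1365 + 3*0/(-12 + 0))² = (-1365 + 3*0/(-12))² = (-1365 + 3*0*(-1/12))² = (-1365 + 0)² = (-1365)² = 1863225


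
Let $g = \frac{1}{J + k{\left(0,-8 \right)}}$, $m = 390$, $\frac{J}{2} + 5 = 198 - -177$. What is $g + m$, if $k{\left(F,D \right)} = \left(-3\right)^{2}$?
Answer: $\frac{292111}{749} \approx 390.0$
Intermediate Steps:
$k{\left(F,D \right)} = 9$
$J = 740$ ($J = -10 + 2 \left(198 - -177\right) = -10 + 2 \left(198 + 177\right) = -10 + 2 \cdot 375 = -10 + 750 = 740$)
$g = \frac{1}{749}$ ($g = \frac{1}{740 + 9} = \frac{1}{749} \approx 0.0013351$)
$g + m = \frac{1}{749} + 390 = \frac{292111}{749}$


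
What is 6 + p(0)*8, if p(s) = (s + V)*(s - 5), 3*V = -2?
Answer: 98/3 ≈ 32.667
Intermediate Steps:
V = -⅔ (V = (⅓)*(-2) = -⅔ ≈ -0.66667)
p(s) = (-5 + s)*(-⅔ + s) (p(s) = (s - ⅔)*(s - 5) = (-⅔ + s)*(-5 + s) = (-5 + s)*(-⅔ + s))
6 + p(0)*8 = 6 + (10/3 + 0² - 17/3*0)*8 = 6 + (10/3 + 0 + 0)*8 = 6 + (10/3)*8 = 6 + 80/3 = 98/3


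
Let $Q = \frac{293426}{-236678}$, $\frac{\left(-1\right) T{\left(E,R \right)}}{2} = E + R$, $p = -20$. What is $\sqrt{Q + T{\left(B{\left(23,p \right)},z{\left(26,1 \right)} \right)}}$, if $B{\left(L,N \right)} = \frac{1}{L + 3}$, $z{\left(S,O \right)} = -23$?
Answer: $\frac{\sqrt{625750360742}}{118339} \approx 6.6846$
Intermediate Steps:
$B{\left(L,N \right)} = \frac{1}{3 + L}$
$T{\left(E,R \right)} = - 2 E - 2 R$ ($T{\left(E,R \right)} = - 2 \left(E + R\right) = - 2 E - 2 R$)
$Q = - \frac{146713}{118339}$ ($Q = 293426 \left(- \frac{1}{236678}\right) = - \frac{146713}{118339} \approx -1.2398$)
$\sqrt{Q + T{\left(B{\left(23,p \right)},z{\left(26,1 \right)} \right)}} = \sqrt{- \frac{146713}{118339} - \left(-46 + \frac{2}{3 + 23}\right)} = \sqrt{- \frac{146713}{118339} + \left(- \frac{2}{26} + 46\right)} = \sqrt{- \frac{146713}{118339} + \left(\left(-2\right) \frac{1}{26} + 46\right)} = \sqrt{- \frac{146713}{118339} + \left(- \frac{1}{13} + 46\right)} = \sqrt{- \frac{146713}{118339} + \frac{597}{13}} = \sqrt{\frac{5287778}{118339}} = \frac{\sqrt{625750360742}}{118339}$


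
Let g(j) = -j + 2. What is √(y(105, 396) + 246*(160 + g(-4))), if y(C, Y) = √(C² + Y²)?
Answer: √(40836 + 3*√18649) ≈ 203.09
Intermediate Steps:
g(j) = 2 - j
√(y(105, 396) + 246*(160 + g(-4))) = √(√(105² + 396²) + 246*(160 + (2 - 1*(-4)))) = √(√(11025 + 156816) + 246*(160 + (2 + 4))) = √(√167841 + 246*(160 + 6)) = √(3*√18649 + 246*166) = √(3*√18649 + 40836) = √(40836 + 3*√18649)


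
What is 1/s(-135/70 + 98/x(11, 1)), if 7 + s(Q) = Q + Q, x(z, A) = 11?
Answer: 77/536 ≈ 0.14366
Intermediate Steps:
s(Q) = -7 + 2*Q (s(Q) = -7 + (Q + Q) = -7 + 2*Q)
1/s(-135/70 + 98/x(11, 1)) = 1/(-7 + 2*(-135/70 + 98/11)) = 1/(-7 + 2*(-135*1/70 + 98*(1/11))) = 1/(-7 + 2*(-27/14 + 98/11)) = 1/(-7 + 2*(1075/154)) = 1/(-7 + 1075/77) = 1/(536/77) = 77/536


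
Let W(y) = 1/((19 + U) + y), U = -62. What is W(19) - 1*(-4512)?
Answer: 108287/24 ≈ 4512.0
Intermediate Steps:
W(y) = 1/(-43 + y) (W(y) = 1/((19 - 62) + y) = 1/(-43 + y))
W(19) - 1*(-4512) = 1/(-43 + 19) - 1*(-4512) = 1/(-24) + 4512 = -1/24 + 4512 = 108287/24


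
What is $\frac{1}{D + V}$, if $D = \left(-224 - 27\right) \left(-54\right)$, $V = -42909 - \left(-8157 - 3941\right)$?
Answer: $- \frac{1}{17257} \approx -5.7947 \cdot 10^{-5}$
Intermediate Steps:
$V = -30811$ ($V = -42909 - \left(-8157 - 3941\right) = -42909 - -12098 = -42909 + 12098 = -30811$)
$D = 13554$ ($D = \left(-224 - 27\right) \left(-54\right) = \left(-251\right) \left(-54\right) = 13554$)
$\frac{1}{D + V} = \frac{1}{13554 - 30811} = \frac{1}{-17257} = - \frac{1}{17257}$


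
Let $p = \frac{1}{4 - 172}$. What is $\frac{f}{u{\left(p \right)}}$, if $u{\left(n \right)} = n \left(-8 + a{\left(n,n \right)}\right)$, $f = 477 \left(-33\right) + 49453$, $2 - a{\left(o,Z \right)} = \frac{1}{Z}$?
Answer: $- \frac{943936}{27} \approx -34961.0$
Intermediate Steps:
$a{\left(o,Z \right)} = 2 - \frac{1}{Z}$
$f = 33712$ ($f = -15741 + 49453 = 33712$)
$p = - \frac{1}{168}$ ($p = \frac{1}{-168} = - \frac{1}{168} \approx -0.0059524$)
$u{\left(n \right)} = n \left(-6 - \frac{1}{n}\right)$ ($u{\left(n \right)} = n \left(-8 + \left(2 - \frac{1}{n}\right)\right) = n \left(-6 - \frac{1}{n}\right)$)
$\frac{f}{u{\left(p \right)}} = \frac{33712}{-1 - - \frac{1}{28}} = \frac{33712}{-1 + \frac{1}{28}} = \frac{33712}{- \frac{27}{28}} = 33712 \left(- \frac{28}{27}\right) = - \frac{943936}{27}$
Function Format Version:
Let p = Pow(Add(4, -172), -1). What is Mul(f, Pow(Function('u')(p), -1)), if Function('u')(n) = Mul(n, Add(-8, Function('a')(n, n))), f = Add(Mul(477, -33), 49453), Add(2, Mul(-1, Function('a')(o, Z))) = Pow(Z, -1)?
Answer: Rational(-943936, 27) ≈ -34961.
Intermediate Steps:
Function('a')(o, Z) = Add(2, Mul(-1, Pow(Z, -1)))
f = 33712 (f = Add(-15741, 49453) = 33712)
p = Rational(-1, 168) (p = Pow(-168, -1) = Rational(-1, 168) ≈ -0.0059524)
Function('u')(n) = Mul(n, Add(-6, Mul(-1, Pow(n, -1)))) (Function('u')(n) = Mul(n, Add(-8, Add(2, Mul(-1, Pow(n, -1))))) = Mul(n, Add(-6, Mul(-1, Pow(n, -1)))))
Mul(f, Pow(Function('u')(p), -1)) = Mul(33712, Pow(Add(-1, Mul(-6, Rational(-1, 168))), -1)) = Mul(33712, Pow(Add(-1, Rational(1, 28)), -1)) = Mul(33712, Pow(Rational(-27, 28), -1)) = Mul(33712, Rational(-28, 27)) = Rational(-943936, 27)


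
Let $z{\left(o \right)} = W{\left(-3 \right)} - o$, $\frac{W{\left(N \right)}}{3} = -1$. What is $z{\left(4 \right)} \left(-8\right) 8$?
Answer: $448$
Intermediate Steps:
$W{\left(N \right)} = -3$ ($W{\left(N \right)} = 3 \left(-1\right) = -3$)
$z{\left(o \right)} = -3 - o$
$z{\left(4 \right)} \left(-8\right) 8 = \left(-3 - 4\right) \left(-8\right) 8 = \left(-7\right) \left(-8\right) 8 = 56 \cdot 8 = 448$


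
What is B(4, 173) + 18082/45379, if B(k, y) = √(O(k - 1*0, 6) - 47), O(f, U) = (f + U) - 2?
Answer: 18082/45379 + I*√39 ≈ 0.39847 + 6.245*I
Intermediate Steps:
O(f, U) = -2 + U + f (O(f, U) = (U + f) - 2 = -2 + U + f)
B(k, y) = √(-43 + k) (B(k, y) = √((-2 + 6 + (k - 1*0)) - 47) = √((-2 + 6 + (k + 0)) - 47) = √((-2 + 6 + k) - 47) = √((4 + k) - 47) = √(-43 + k))
B(4, 173) + 18082/45379 = √(-43 + 4) + 18082/45379 = √(-39) + 18082*(1/45379) = I*√39 + 18082/45379 = 18082/45379 + I*√39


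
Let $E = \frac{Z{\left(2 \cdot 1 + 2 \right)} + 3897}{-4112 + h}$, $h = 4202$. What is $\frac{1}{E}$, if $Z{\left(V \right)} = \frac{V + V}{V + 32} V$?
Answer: $\frac{810}{35081} \approx 0.023089$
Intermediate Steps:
$Z{\left(V \right)} = \frac{2 V^{2}}{32 + V}$ ($Z{\left(V \right)} = \frac{2 V}{32 + V} V = \frac{2 V^{2}}{32 + V}$)
$E = \frac{35081}{810}$ ($E = \frac{\frac{2 \left(2 \cdot 1 + 2\right)^{2}}{32 + \left(2 \cdot 1 + 2\right)} + 3897}{-4112 + 4202} = \frac{\frac{2 \left(2 + 2\right)^{2}}{32 + \left(2 + 2\right)} + 3897}{90} = \left(\frac{2 \cdot 4^{2}}{32 + 4} + 3897\right) \frac{1}{90} = \left(2 \cdot 16 \cdot \frac{1}{36} + 3897\right) \frac{1}{90} = \left(\frac{8}{9} + 3897\right) \frac{1}{90} = \frac{35081}{9} \cdot \frac{1}{90} = \frac{35081}{810} \approx 43.31$)
$\frac{1}{E} = \frac{1}{\frac{35081}{810}} = \frac{810}{35081}$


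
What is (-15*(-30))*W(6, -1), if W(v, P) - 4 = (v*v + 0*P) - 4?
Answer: 16200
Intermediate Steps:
W(v, P) = v**2 (W(v, P) = 4 + ((v*v + 0*P) - 4) = 4 + ((v**2 + 0) - 4) = 4 + (v**2 - 4) = 4 + (-4 + v**2) = v**2)
(-15*(-30))*W(6, -1) = -15*(-30)*6**2 = 450*36 = 16200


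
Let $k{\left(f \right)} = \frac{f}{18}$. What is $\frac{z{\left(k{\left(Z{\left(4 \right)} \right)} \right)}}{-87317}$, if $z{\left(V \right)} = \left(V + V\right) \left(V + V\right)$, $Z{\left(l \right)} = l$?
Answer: $- \frac{16}{7072677} \approx -2.2622 \cdot 10^{-6}$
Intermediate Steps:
$k{\left(f \right)} = \frac{f}{18}$ ($k{\left(f \right)} = f \frac{1}{18} = \frac{f}{18}$)
$z{\left(V \right)} = 4 V^{2}$ ($z{\left(V \right)} = 2 V 2 V = 4 V^{2}$)
$\frac{z{\left(k{\left(Z{\left(4 \right)} \right)} \right)}}{-87317} = \frac{4 \left(\frac{1}{18} \cdot 4\right)^{2}}{-87317} = 4 \left(\frac{2}{9}\right)^{2} \left(- \frac{1}{87317}\right) = 4 \cdot \frac{4}{81} \left(- \frac{1}{87317}\right) = \frac{16}{81} \left(- \frac{1}{87317}\right) = - \frac{16}{7072677}$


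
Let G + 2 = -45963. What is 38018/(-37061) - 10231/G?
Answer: -1368326279/1703508865 ≈ -0.80324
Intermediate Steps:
G = -45965 (G = -2 - 45963 = -45965)
38018/(-37061) - 10231/G = 38018/(-37061) - 10231/(-45965) = 38018*(-1/37061) - 10231*(-1/45965) = -38018/37061 + 10231/45965 = -1368326279/1703508865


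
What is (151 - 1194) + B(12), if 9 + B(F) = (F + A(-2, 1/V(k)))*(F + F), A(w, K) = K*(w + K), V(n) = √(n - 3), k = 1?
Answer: -776 + 24*I*√2 ≈ -776.0 + 33.941*I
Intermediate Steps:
V(n) = √(-3 + n)
A(w, K) = K*(K + w)
B(F) = -9 + 2*F*(F - I*√2*(-2 - I*√2/2)/2) (B(F) = -9 + (F + (1/(√(-3 + 1)) - 2)/(√(-3 + 1)))*(F + F) = -9 + (F + (1/(√(-2)) - 2)/(√(-2)))*(2*F) = -9 + (F + (1/(I*√2) - 2)/((I*√2)))*(2*F) = -9 + (F + (-I*√2/2)*(-I*√2/2 - 2))*(2*F) = -9 + (F + (-I*√2/2)*(-2 - I*√2/2))*(2*F) = -9 + (F - I*√2*(-2 - I*√2/2)/2)*(2*F) = -9 + 2*F*(F - I*√2*(-2 - I*√2/2)/2))
(151 - 1194) + B(12) = (151 - 1194) + (-9 - 1*12 + 2*12² + 2*I*12*√2) = -1043 + (-9 - 12 + 2*144 + 24*I*√2) = -1043 + (-9 - 12 + 288 + 24*I*√2) = -1043 + (267 + 24*I*√2) = -776 + 24*I*√2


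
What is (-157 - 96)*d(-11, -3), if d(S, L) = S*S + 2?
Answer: -31119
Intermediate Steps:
d(S, L) = 2 + S**2 (d(S, L) = S**2 + 2 = 2 + S**2)
(-157 - 96)*d(-11, -3) = (-157 - 96)*(2 + (-11)**2) = -253*(2 + 121) = -253*123 = -31119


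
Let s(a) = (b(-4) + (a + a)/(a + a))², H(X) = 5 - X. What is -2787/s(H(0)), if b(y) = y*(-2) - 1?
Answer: -2787/64 ≈ -43.547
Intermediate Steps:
b(y) = -1 - 2*y (b(y) = -2*y - 1 = -1 - 2*y)
s(a) = 64 (s(a) = ((-1 - 2*(-4)) + (a + a)/(a + a))² = ((-1 + 8) + (2*a)/((2*a)))² = (7 + (2*a)*(1/(2*a)))² = (7 + 1)² = 8² = 64)
-2787/s(H(0)) = -2787/64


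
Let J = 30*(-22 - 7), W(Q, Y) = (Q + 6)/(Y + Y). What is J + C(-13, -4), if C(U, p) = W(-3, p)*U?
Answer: -6921/8 ≈ -865.13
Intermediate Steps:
W(Q, Y) = (6 + Q)/(2*Y) (W(Q, Y) = (6 + Q)/((2*Y)) = (6 + Q)*(1/(2*Y)) = (6 + Q)/(2*Y))
C(U, p) = 3*U/(2*p) (C(U, p) = ((6 - 3)/(2*p))*U = ((½)*3/p)*U = (3/(2*p))*U = 3*U/(2*p))
J = -870 (J = 30*(-29) = -870)
J + C(-13, -4) = -870 + (3/2)*(-13)/(-4) = -870 + (3/2)*(-13)*(-¼) = -870 + 39/8 = -6921/8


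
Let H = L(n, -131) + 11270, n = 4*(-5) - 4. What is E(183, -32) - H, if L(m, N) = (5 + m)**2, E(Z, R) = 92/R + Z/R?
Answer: -372467/32 ≈ -11640.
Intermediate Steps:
n = -24 (n = -20 - 4 = -24)
H = 11631 (H = (5 - 24)**2 + 11270 = (-19)**2 + 11270 = 361 + 11270 = 11631)
E(183, -32) - H = (92 + 183)/(-32) - 1*11631 = -1/32*275 - 11631 = -275/32 - 11631 = -372467/32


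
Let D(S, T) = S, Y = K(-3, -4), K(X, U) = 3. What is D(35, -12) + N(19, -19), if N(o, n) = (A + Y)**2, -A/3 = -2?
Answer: 116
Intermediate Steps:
Y = 3
A = 6 (A = -3*(-2) = 6)
N(o, n) = 81 (N(o, n) = (6 + 3)**2 = 9**2 = 81)
D(35, -12) + N(19, -19) = 35 + 81 = 116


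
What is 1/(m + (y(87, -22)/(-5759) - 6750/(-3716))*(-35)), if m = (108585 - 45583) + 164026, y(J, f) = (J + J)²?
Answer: 10700222/2430538566621 ≈ 4.4024e-6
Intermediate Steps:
y(J, f) = 4*J² (y(J, f) = (2*J)² = 4*J²)
m = 227028 (m = 63002 + 164026 = 227028)
1/(m + (y(87, -22)/(-5759) - 6750/(-3716))*(-35)) = 1/(227028 + ((4*87²)/(-5759) - 6750/(-3716))*(-35)) = 1/(227028 + ((4*7569)*(-1/5759) - 6750*(-1/3716))*(-35)) = 1/(227028 + (30276*(-1/5759) + 3375/1858)*(-35)) = 1/(227028 + (-30276/5759 + 3375/1858)*(-35)) = 1/(227028 - 36816183/10700222*(-35)) = 1/(227028 + 1288566405/10700222) = 1/(2430538566621/10700222) = 10700222/2430538566621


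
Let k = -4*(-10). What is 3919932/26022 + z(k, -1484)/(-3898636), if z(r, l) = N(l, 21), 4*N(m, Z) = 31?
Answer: 10188258540721/67633537328 ≈ 150.64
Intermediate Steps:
k = 40
N(m, Z) = 31/4 (N(m, Z) = (1/4)*31 = 31/4)
z(r, l) = 31/4
3919932/26022 + z(k, -1484)/(-3898636) = 3919932/26022 + (31/4)/(-3898636) = 3919932*(1/26022) + (31/4)*(-1/3898636) = 653322/4337 - 31/15594544 = 10188258540721/67633537328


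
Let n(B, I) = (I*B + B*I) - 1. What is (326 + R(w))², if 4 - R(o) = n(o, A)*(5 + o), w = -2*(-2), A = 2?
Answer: 38025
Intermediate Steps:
n(B, I) = -1 + 2*B*I (n(B, I) = (B*I + B*I) - 1 = 2*B*I - 1 = -1 + 2*B*I)
w = 4
R(o) = 4 - (-1 + 4*o)*(5 + o) (R(o) = 4 - (-1 + 2*o*2)*(5 + o) = 4 - (-1 + 4*o)*(5 + o))
(326 + R(w))² = (326 + (9 - 19*4 - 4*4²))² = (326 + (9 - 76 - 4*16))² = (326 + (9 - 76 - 64))² = (326 - 131)² = 195² = 38025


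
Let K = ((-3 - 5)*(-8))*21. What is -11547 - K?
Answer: -12891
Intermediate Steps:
K = 1344 (K = -8*(-8)*21 = 64*21 = 1344)
-11547 - K = -11547 - 1*1344 = -11547 - 1344 = -12891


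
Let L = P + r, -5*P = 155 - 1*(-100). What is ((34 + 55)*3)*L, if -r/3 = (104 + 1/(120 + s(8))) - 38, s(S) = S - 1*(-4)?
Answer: -2925519/44 ≈ -66489.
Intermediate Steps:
s(S) = 4 + S (s(S) = S + 4 = 4 + S)
r = -8713/44 (r = -3*((104 + 1/(120 + (4 + 8))) - 38) = -3*((104 + 1/(120 + 12)) - 38) = -3*((104 + 1/132) - 38) = -3*(13729/132 - 38) = -3*8713/132 = -8713/44 ≈ -198.02)
P = -51 (P = -(155 - 1*(-100))/5 = -(155 + 100)/5 = -⅕*255 = -51)
L = -10957/44 (L = -51 - 8713/44 = -10957/44 ≈ -249.02)
((34 + 55)*3)*L = ((34 + 55)*3)*(-10957/44) = (89*3)*(-10957/44) = 267*(-10957/44) = -2925519/44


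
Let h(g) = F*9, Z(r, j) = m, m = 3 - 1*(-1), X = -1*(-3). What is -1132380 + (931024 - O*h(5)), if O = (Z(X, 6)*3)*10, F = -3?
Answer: -198116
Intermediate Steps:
X = 3
m = 4 (m = 3 + 1 = 4)
Z(r, j) = 4
h(g) = -27 (h(g) = -3*9 = -27)
O = 120 (O = (4*3)*10 = 12*10 = 120)
-1132380 + (931024 - O*h(5)) = -1132380 + (931024 - 120*(-27)) = -1132380 + (931024 - 1*(-3240)) = -1132380 + (931024 + 3240) = -1132380 + 934264 = -198116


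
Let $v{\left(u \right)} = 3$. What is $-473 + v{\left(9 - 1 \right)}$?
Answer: $-470$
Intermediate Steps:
$-473 + v{\left(9 - 1 \right)} = -473 + 3 = -470$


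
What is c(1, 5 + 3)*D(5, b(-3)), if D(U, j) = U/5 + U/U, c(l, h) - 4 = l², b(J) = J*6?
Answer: 10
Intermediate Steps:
b(J) = 6*J
c(l, h) = 4 + l²
D(U, j) = 1 + U/5 (D(U, j) = U*(⅕) + 1 = U/5 + 1 = 1 + U/5)
c(1, 5 + 3)*D(5, b(-3)) = (4 + 1²)*(1 + (⅕)*5) = (4 + 1)*(1 + 1) = 5*2 = 10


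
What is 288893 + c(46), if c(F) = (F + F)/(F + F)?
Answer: 288894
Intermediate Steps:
c(F) = 1 (c(F) = (2*F)/((2*F)) = (2*F)*(1/(2*F)) = 1)
288893 + c(46) = 288893 + 1 = 288894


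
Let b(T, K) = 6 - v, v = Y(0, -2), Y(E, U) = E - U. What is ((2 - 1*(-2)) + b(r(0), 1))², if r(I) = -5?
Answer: 64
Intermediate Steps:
v = 2 (v = 0 - 1*(-2) = 0 + 2 = 2)
b(T, K) = 4 (b(T, K) = 6 - 1*2 = 6 - 2 = 4)
((2 - 1*(-2)) + b(r(0), 1))² = ((2 - 1*(-2)) + 4)² = ((2 + 2) + 4)² = (4 + 4)² = 8² = 64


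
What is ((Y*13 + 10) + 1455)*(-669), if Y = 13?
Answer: -1093146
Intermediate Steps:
((Y*13 + 10) + 1455)*(-669) = ((13*13 + 10) + 1455)*(-669) = ((169 + 10) + 1455)*(-669) = (179 + 1455)*(-669) = 1634*(-669) = -1093146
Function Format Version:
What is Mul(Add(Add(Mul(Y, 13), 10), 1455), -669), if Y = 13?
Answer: -1093146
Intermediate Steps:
Mul(Add(Add(Mul(Y, 13), 10), 1455), -669) = Mul(Add(Add(Mul(13, 13), 10), 1455), -669) = Mul(Add(Add(169, 10), 1455), -669) = Mul(Add(179, 1455), -669) = Mul(1634, -669) = -1093146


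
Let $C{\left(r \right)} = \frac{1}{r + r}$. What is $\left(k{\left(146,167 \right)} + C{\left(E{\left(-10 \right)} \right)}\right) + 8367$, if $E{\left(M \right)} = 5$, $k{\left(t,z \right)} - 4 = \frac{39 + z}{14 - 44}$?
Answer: $\frac{250927}{30} \approx 8364.2$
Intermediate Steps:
$k{\left(t,z \right)} = \frac{27}{10} - \frac{z}{30}$ ($k{\left(t,z \right)} = 4 + \frac{39 + z}{14 - 44} = 4 + \frac{39 + z}{-30} = 4 + \left(39 + z\right) \left(- \frac{1}{30}\right) = 4 - \left(\frac{13}{10} + \frac{z}{30}\right) = \frac{27}{10} - \frac{z}{30}$)
$C{\left(r \right)} = \frac{1}{2 r}$
$\left(k{\left(146,167 \right)} + C{\left(E{\left(-10 \right)} \right)}\right) + 8367 = \left(\left(\frac{27}{10} - \frac{167}{30}\right) + \frac{1}{2 \cdot 5}\right) + 8367 = \left(\left(\frac{27}{10} - \frac{167}{30}\right) + \frac{1}{2} \cdot \frac{1}{5}\right) + 8367 = \left(- \frac{43}{15} + \frac{1}{10}\right) + 8367 = - \frac{83}{30} + 8367 = \frac{250927}{30}$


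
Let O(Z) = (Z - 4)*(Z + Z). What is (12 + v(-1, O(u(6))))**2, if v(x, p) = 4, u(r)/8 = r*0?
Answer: 256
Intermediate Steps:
u(r) = 0 (u(r) = 8*(r*0) = 8*0 = 0)
O(Z) = 2*Z*(-4 + Z) (O(Z) = (-4 + Z)*(2*Z) = 2*Z*(-4 + Z))
(12 + v(-1, O(u(6))))**2 = (12 + 4)**2 = 16**2 = 256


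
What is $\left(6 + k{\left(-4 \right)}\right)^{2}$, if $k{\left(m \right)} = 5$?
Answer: $121$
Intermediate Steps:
$\left(6 + k{\left(-4 \right)}\right)^{2} = \left(6 + 5\right)^{2} = 11^{2} = 121$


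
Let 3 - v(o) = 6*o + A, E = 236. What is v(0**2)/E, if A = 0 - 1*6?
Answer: 9/236 ≈ 0.038136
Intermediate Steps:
A = -6 (A = 0 - 6 = -6)
v(o) = 9 - 6*o (v(o) = 3 - (6*o - 6) = 3 - (-6 + 6*o) = 3 + (6 - 6*o) = 9 - 6*o)
v(0**2)/E = (9 - 6*0**2)/236 = (9 - 6*0)*(1/236) = (9 + 0)*(1/236) = 9*(1/236) = 9/236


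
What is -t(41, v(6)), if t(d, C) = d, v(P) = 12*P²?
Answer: -41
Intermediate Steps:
-t(41, v(6)) = -1*41 = -41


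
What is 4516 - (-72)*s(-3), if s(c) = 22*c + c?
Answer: -452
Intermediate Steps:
s(c) = 23*c
4516 - (-72)*s(-3) = 4516 - (-72)*23*(-3) = 4516 - (-72)*(-69) = 4516 - 1*4968 = 4516 - 4968 = -452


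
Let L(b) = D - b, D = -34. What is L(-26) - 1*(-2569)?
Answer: 2561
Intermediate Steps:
L(b) = -34 - b
L(-26) - 1*(-2569) = (-34 - 1*(-26)) - 1*(-2569) = (-34 + 26) + 2569 = -8 + 2569 = 2561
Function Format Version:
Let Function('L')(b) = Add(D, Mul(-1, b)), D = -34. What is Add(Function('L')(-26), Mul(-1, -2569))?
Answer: 2561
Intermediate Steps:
Function('L')(b) = Add(-34, Mul(-1, b))
Add(Function('L')(-26), Mul(-1, -2569)) = Add(Add(-34, Mul(-1, -26)), Mul(-1, -2569)) = Add(Add(-34, 26), 2569) = Add(-8, 2569) = 2561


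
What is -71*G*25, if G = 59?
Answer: -104725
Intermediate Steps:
-71*G*25 = -71*59*25 = -4189*25 = -104725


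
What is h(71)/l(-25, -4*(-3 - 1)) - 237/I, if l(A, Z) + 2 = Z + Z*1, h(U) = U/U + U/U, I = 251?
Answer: -3304/3765 ≈ -0.87756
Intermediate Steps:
h(U) = 2 (h(U) = 1 + 1 = 2)
l(A, Z) = -2 + 2*Z (l(A, Z) = -2 + (Z + Z*1) = -2 + (Z + Z) = -2 + 2*Z)
h(71)/l(-25, -4*(-3 - 1)) - 237/I = 2/(-2 + 2*(-4*(-3 - 1))) - 237/251 = 2/(-2 + 2*(-4*(-4))) - 237*1/251 = 2/(-2 + 2*16) - 237/251 = 2/(-2 + 32) - 237/251 = 2/30 - 237/251 = 2*(1/30) - 237/251 = 1/15 - 237/251 = -3304/3765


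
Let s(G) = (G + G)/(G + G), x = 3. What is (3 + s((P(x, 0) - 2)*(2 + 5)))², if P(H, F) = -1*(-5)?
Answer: 16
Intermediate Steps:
P(H, F) = 5
s(G) = 1 (s(G) = (2*G)/((2*G)) = (2*G)*(1/(2*G)) = 1)
(3 + s((P(x, 0) - 2)*(2 + 5)))² = (3 + 1)² = 4² = 16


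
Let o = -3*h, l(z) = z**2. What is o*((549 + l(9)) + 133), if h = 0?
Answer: 0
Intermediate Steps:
o = 0 (o = -3*0 = 0)
o*((549 + l(9)) + 133) = 0*((549 + 9**2) + 133) = 0*((549 + 81) + 133) = 0*(630 + 133) = 0*763 = 0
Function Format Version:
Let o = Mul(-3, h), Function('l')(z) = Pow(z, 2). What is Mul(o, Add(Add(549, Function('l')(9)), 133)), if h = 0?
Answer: 0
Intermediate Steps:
o = 0 (o = Mul(-3, 0) = 0)
Mul(o, Add(Add(549, Function('l')(9)), 133)) = Mul(0, Add(Add(549, Pow(9, 2)), 133)) = Mul(0, Add(Add(549, 81), 133)) = Mul(0, Add(630, 133)) = Mul(0, 763) = 0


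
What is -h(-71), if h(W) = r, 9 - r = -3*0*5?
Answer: -9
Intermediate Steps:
r = 9 (r = 9 - (-3*0)*5 = 9 - 0*5 = 9 - 1*0 = 9 + 0 = 9)
h(W) = 9
-h(-71) = -1*9 = -9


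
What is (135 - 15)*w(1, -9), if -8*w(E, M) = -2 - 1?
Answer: 45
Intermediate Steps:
w(E, M) = 3/8 (w(E, M) = -(-2 - 1)/8 = -1/8*(-3) = 3/8)
(135 - 15)*w(1, -9) = (135 - 15)*(3/8) = 120*(3/8) = 45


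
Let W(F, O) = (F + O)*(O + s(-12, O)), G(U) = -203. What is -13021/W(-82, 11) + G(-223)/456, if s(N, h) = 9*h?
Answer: 2176073/1780680 ≈ 1.2220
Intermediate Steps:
W(F, O) = 10*O*(F + O) (W(F, O) = (F + O)*(O + 9*O) = (F + O)*(10*O) = 10*O*(F + O))
-13021/W(-82, 11) + G(-223)/456 = -13021*1/(110*(-82 + 11)) - 203/456 = -13021/(10*11*(-71)) - 203*1/456 = -13021/(-7810) - 203/456 = -13021*(-1/7810) - 203/456 = 13021/7810 - 203/456 = 2176073/1780680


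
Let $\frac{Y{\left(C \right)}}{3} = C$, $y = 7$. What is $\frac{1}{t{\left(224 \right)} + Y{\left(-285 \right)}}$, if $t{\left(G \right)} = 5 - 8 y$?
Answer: $- \frac{1}{906} \approx -0.0011038$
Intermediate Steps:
$Y{\left(C \right)} = 3 C$
$t{\left(G \right)} = -51$ ($t{\left(G \right)} = 5 - 56 = -51$)
$\frac{1}{t{\left(224 \right)} + Y{\left(-285 \right)}} = \frac{1}{-51 + 3 \left(-285\right)} = \frac{1}{-51 - 855} = \frac{1}{-906} = - \frac{1}{906}$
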